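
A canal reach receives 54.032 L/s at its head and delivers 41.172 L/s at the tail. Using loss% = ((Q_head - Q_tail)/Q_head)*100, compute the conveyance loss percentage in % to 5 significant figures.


loss = ((54.032 - 41.172)/54.032)*100 = 23.801 %
Therefore the conveyance loss percentage = 23.801 %.


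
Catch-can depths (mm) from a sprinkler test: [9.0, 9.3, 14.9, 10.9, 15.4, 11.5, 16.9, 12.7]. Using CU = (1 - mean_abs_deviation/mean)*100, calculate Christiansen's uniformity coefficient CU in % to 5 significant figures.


mean = 12.57500 mm
mean |d_i - mean| = 2.400000 mm
CU = (1 - 2.400000/12.57500)*100 = 80.915 %
Therefore Christiansen's uniformity coefficient CU = 80.915 %.


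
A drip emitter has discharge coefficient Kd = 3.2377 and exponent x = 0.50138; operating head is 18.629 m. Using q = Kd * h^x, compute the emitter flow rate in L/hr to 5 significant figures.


q = 3.2377 * 18.629^0.50138 = 14.031 L/hr
Therefore the emitter flow rate = 14.031 L/hr.


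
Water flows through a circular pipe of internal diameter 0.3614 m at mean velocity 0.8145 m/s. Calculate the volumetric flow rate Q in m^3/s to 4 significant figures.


Approach: apply the continuity equation for pipe flow, Q = A * v with A = pi*(D/2)^2.
A = pi*(0.3614/2)^2 = 0.102581 m^2
Q = 0.102581 * 0.8145 = 0.08355 m^3/s
Therefore the volumetric flow rate Q = 0.08355 m^3/s.


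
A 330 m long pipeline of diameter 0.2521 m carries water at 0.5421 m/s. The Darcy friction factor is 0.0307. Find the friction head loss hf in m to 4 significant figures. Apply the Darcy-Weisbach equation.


Approach: apply the Darcy-Weisbach equation, hf = f*(L/D)*(v^2/(2g)).
hf = 0.0307 * (330/0.2521) * (0.5421^2 / (2*9.81))
hf = 0.6019 m
Therefore the friction head loss hf = 0.6019 m.


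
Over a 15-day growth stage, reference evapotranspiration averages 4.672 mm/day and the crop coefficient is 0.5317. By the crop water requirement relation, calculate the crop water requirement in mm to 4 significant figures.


Approach: apply the crop water requirement relation, CWR = ET0 * Kc * days.
CWR = 4.672 * 0.5317 * 15 = 37.26 mm
Therefore the crop water requirement = 37.26 mm.


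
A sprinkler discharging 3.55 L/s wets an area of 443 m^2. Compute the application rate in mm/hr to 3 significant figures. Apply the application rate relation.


Approach: apply the application rate relation, rate = (Q/A)*3600.
rate = (3.55 / 443) * 3600 = 28.8 mm/hr
Therefore the application rate = 28.8 mm/hr.


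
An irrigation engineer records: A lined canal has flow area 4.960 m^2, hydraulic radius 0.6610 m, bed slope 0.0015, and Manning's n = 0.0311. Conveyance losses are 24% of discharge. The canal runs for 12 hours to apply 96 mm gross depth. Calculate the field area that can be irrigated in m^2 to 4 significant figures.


Approach: apply Manning's equation with a conveyance and depth budget, Q = (1/n)*A*R^(2/3)*S^(1/2); Q_field = Q*(1-loss); Area = Q_field*t/(d/1000).
Step 1 — canal discharge (Manning's equation):
  Q = (1/0.0311) * 4.960 * 0.6610^(2/3) * 0.0015^(1/2) = 4.68707 m^3/s
Step 2 — delivered flow: Q_field = 4.68707*(1 - 24/100) = 3.56217 m^3/s
Step 3 — volume delivered: V = 3.56217 * 12*3600 = 153886 m^3
Step 4 — area served: A = V / (depth/1000) = 153886 / 0.096 = 1603000 m^2
Therefore the field area that can be irrigated = 1603000 m^2.


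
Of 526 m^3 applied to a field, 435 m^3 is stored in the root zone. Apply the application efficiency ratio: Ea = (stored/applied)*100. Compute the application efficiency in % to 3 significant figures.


Ea = (435/526)*100 = 82.7 %
Therefore the application efficiency = 82.7 %.


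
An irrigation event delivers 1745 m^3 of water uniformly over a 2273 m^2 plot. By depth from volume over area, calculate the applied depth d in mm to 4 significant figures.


Approach: apply depth from volume over area, d = (V/A)*1000.
d = (1745 / 2273) * 1000 = 767.7 mm
Therefore the applied depth d = 767.7 mm.


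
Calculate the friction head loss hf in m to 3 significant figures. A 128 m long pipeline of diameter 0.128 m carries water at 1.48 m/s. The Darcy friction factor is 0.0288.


Approach: apply the Darcy-Weisbach equation, hf = f*(L/D)*(v^2/(2g)).
hf = 0.0288 * (128/0.128) * (1.48^2 / (2*9.81))
hf = 3.22 m
Therefore the friction head loss hf = 3.22 m.


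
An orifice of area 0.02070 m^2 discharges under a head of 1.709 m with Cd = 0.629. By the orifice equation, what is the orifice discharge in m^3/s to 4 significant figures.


Approach: apply the orifice equation, Q = Cd*A*sqrt(2*g*h).
Q = 0.629 * 0.02070 * sqrt(2*9.81*1.709) = 0.07539 m^3/s
Therefore the orifice discharge = 0.07539 m^3/s.


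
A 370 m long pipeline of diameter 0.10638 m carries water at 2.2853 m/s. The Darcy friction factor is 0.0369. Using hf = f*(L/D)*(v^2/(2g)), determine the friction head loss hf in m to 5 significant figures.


hf = 0.0369 * (370/0.10638) * (2.2853^2 / (2*9.81))
hf = 34.163 m
Therefore the friction head loss hf = 34.163 m.


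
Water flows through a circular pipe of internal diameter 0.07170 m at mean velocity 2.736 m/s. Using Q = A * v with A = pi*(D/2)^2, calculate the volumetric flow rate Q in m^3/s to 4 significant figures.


A = pi*(0.07170/2)^2 = 0.00403765 m^2
Q = 0.00403765 * 2.736 = 0.01105 m^3/s
Therefore the volumetric flow rate Q = 0.01105 m^3/s.


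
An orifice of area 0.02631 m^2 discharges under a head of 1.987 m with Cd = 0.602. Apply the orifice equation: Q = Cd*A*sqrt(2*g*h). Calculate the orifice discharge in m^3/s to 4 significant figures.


Q = 0.602 * 0.02631 * sqrt(2*9.81*1.987) = 0.09889 m^3/s
Therefore the orifice discharge = 0.09889 m^3/s.


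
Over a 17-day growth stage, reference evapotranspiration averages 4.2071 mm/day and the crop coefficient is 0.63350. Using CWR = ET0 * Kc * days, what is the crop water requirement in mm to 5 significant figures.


CWR = 4.2071 * 0.63350 * 17 = 45.308 mm
Therefore the crop water requirement = 45.308 mm.


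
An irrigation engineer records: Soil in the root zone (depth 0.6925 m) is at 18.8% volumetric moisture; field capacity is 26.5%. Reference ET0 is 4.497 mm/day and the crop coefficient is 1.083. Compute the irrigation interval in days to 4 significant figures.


Approach: apply soil-water budget scheduling, SMD = (FC-theta)/100*depth*1000; ETc = ET0*Kc; interval = SMD/ETc.
Step 1 — soil moisture deficit:
  SMD = (26.5 - 18.8)/100 * 0.6925 * 1000 = 53.3225 mm
Step 2 — daily crop ET (ETc = ET0*Kc):
  ETc = 4.497 * 1.083 = 4.87025 mm/day
Step 3 — irrigation interval (SMD/ETc):
  interval = 53.3225 / 4.87025 = 10.95 days
Therefore the irrigation interval = 10.95 days.


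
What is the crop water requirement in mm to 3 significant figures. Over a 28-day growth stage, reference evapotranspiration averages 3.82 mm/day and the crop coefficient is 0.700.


Approach: apply the crop water requirement relation, CWR = ET0 * Kc * days.
CWR = 3.82 * 0.700 * 28 = 74.9 mm
Therefore the crop water requirement = 74.9 mm.


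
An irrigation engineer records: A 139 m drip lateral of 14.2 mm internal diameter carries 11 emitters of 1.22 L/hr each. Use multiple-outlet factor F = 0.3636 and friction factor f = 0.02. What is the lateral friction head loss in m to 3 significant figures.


Approach: apply Darcy-Weisbach with the multiple-outlet F-factor, Q = n*q/(3600*1000) m^3/s; v = Q/A; hf = F*f*(L/D)*(v^2/(2g)).
Q = 11*1.22/(3600*1000) = 3.7278e-06 m^3/s
A = pi*(14.2e-3/2)^2 = 1.5837e-04 m^2, so v = Q/A = 0.023539 m/s
hf = 0.3636*0.02*(139/0.0142)*(0.023539^2/(2*9.81)) = 0.00201 m
Therefore the lateral friction head loss = 0.00201 m.


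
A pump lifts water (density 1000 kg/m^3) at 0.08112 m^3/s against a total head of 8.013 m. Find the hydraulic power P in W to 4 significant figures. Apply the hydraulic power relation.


Approach: apply the hydraulic power relation, P = rho*g*Q*H.
P = 1000 * 9.81 * 0.08112 * 8.013 = 6377 W
Therefore the hydraulic power P = 6377 W.


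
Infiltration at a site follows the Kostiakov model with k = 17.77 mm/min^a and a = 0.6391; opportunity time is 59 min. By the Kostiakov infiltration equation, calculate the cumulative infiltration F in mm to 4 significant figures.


Approach: apply the Kostiakov infiltration equation, F = k*t^a.
F = 17.77 * 59^0.6391 = 240.7 mm
Therefore the cumulative infiltration F = 240.7 mm.


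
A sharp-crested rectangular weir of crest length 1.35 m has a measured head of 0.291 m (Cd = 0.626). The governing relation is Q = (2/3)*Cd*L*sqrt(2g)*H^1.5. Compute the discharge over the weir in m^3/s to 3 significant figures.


Q = (2/3)*0.626*1.35*sqrt(2*9.81)*0.291^1.5 = 0.392 m^3/s
Therefore the discharge over the weir = 0.392 m^3/s.


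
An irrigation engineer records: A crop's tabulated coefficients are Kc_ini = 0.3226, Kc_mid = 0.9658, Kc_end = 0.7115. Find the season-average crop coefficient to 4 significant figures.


Approach: apply a simple seasonal average, Kc_avg = (Kc_ini + Kc_mid + Kc_end)/3.
Kc_avg = (0.3226 + 0.9658 + 0.7115)/3 = 0.6666
Therefore the season-average crop coefficient = 0.6666.


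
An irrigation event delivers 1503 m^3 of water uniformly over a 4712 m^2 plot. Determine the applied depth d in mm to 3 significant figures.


Approach: apply depth from volume over area, d = (V/A)*1000.
d = (1503 / 4712) * 1000 = 319 mm
Therefore the applied depth d = 319 mm.


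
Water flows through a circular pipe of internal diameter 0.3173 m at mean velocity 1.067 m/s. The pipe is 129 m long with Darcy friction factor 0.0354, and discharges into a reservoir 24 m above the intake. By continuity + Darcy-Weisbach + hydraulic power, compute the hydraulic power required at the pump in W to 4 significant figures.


Approach: apply continuity + Darcy-Weisbach + hydraulic power, Q = A*v; hf = f*(L/D)*(v^2/(2g)); H = static + hf; P = rho*g*Q*H.
Step 1 — flow rate (continuity, Q = A*v):
  A = pi*(0.3173/2)^2 = 0.0790733 m^2
  Q = 0.0790733 * 1.067 = 0.0843712 m^3/s
Step 2 — friction head loss (Darcy-Weisbach):
  hf = 0.0354 * (129/0.3173) * (1.067^2 / (2*9.81))
  hf = 0.835127 m
Step 3 — total head: H = 24 + 0.835127 = 24.8351 m
Step 4 — hydraulic power (P = rho*g*Q*H):
  P = 1000 * 9.81 * 0.0843712 * 24.8351 = 20560 W
Therefore the hydraulic power required at the pump = 20560 W.


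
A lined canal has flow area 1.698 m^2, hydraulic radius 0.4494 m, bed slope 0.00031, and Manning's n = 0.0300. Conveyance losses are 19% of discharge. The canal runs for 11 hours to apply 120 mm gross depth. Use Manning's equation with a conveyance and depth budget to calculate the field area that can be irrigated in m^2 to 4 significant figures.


Approach: apply Manning's equation with a conveyance and depth budget, Q = (1/n)*A*R^(2/3)*S^(1/2); Q_field = Q*(1-loss); Area = Q_field*t/(d/1000).
Step 1 — canal discharge (Manning's equation):
  Q = (1/0.0300) * 1.698 * 0.4494^(2/3) * 0.00031^(1/2) = 0.584681 m^3/s
Step 2 — delivered flow: Q_field = 0.584681*(1 - 19/100) = 0.473592 m^3/s
Step 3 — volume delivered: V = 0.473592 * 11*3600 = 18754.2 m^3
Step 4 — area served: A = V / (depth/1000) = 18754.2 / 0.12 = 156300 m^2
Therefore the field area that can be irrigated = 156300 m^2.


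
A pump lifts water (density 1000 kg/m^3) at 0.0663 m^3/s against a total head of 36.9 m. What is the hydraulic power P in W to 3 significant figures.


Approach: apply the hydraulic power relation, P = rho*g*Q*H.
P = 1000 * 9.81 * 0.0663 * 36.9 = 24000 W
Therefore the hydraulic power P = 24000 W.


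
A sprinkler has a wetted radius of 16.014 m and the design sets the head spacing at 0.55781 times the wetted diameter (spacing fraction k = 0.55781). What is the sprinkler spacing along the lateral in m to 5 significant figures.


Approach: apply the sprinkler spacing rule (spacing as a fraction of wetted diameter), S = k*(2*R).
S = 0.55781 * (2 * 16.014) = 17.866 m
Therefore the sprinkler spacing along the lateral = 17.866 m.


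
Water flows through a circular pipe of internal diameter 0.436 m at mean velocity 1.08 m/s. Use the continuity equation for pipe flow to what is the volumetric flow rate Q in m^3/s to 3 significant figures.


Approach: apply the continuity equation for pipe flow, Q = A * v with A = pi*(D/2)^2.
A = pi*(0.436/2)^2 = 0.14930 m^2
Q = 0.14930 * 1.08 = 0.161 m^3/s
Therefore the volumetric flow rate Q = 0.161 m^3/s.


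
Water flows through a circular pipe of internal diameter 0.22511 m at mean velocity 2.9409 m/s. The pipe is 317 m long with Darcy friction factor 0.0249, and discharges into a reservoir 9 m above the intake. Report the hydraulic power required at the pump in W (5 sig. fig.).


Approach: apply continuity + Darcy-Weisbach + hydraulic power, Q = A*v; hf = f*(L/D)*(v^2/(2g)); H = static + hf; P = rho*g*Q*H.
Step 1 — flow rate (continuity, Q = A*v):
  A = pi*(0.22511/2)^2 = 0.03979967 m^2
  Q = 0.03979967 * 2.9409 = 0.1170468 m^3/s
Step 2 — friction head loss (Darcy-Weisbach):
  hf = 0.0249 * (317/0.22511) * (2.9409^2 / (2*9.81))
  hf = 15.45700 m
Step 3 — total head: H = 9 + 15.45700 = 24.45700 m
Step 4 — hydraulic power (P = rho*g*Q*H):
  P = 1000 * 9.81 * 0.1170468 * 24.45700 = 28082 W
Therefore the hydraulic power required at the pump = 28082 W.


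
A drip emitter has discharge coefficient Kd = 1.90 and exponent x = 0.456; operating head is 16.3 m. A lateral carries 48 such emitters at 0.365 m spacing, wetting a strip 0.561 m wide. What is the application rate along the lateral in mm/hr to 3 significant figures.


Approach: apply the emitter equation with a lateral mass balance, q = Kd*h^x; Q = n*q; rate = Q/(n*spacing*width).
Step 1 — single emitter flow (q = Kd*h^x):
  q = 1.90 * 16.3^0.456 = 6.7844 L/hr
Step 2 — total lateral flow: Q = 48 * 6.7844 = 325.65 L/hr
Step 3 — wetted area: A = 48 * 0.365 * 0.561 = 9.8287 m^2
Step 4 — application rate: Q/A = 325.65/9.8287 = 33.1 mm/hr
Therefore the application rate along the lateral = 33.1 mm/hr.


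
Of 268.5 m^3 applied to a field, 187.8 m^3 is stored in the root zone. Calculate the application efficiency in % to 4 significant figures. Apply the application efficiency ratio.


Approach: apply the application efficiency ratio, Ea = (stored/applied)*100.
Ea = (187.8/268.5)*100 = 69.94 %
Therefore the application efficiency = 69.94 %.


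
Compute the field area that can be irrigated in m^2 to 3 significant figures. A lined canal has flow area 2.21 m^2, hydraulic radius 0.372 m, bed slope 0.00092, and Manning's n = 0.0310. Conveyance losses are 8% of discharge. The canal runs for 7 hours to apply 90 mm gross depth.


Approach: apply Manning's equation with a conveyance and depth budget, Q = (1/n)*A*R^(2/3)*S^(1/2); Q_field = Q*(1-loss); Area = Q_field*t/(d/1000).
Step 1 — canal discharge (Manning's equation):
  Q = (1/0.0310) * 2.21 * 0.372^(2/3) * 0.00092^(1/2) = 1.1185 m^3/s
Step 2 — delivered flow: Q_field = 1.1185*(1 - 8/100) = 1.0290 m^3/s
Step 3 — volume delivered: V = 1.0290 * 7*3600 = 25930 m^3
Step 4 — area served: A = V / (depth/1000) = 25930 / 0.09 = 288000 m^2
Therefore the field area that can be irrigated = 288000 m^2.


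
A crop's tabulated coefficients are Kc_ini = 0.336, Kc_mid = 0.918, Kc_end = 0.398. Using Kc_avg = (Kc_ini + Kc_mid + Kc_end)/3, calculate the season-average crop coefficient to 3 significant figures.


Kc_avg = (0.336 + 0.918 + 0.398)/3 = 0.551
Therefore the season-average crop coefficient = 0.551.


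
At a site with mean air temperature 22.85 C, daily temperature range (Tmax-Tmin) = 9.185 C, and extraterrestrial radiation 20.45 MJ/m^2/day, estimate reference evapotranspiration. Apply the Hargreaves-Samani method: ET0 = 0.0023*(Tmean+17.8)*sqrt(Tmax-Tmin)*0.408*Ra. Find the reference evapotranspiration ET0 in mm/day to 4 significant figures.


ET0 = 0.0023*(22.85+17.8)*sqrt(9.185)*0.408*20.45 = 2.364 mm/day
Therefore the reference evapotranspiration ET0 = 2.364 mm/day.


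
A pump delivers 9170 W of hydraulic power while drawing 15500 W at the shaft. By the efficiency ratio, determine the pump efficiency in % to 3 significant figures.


Approach: apply the efficiency ratio, eta = (P_out/P_in)*100.
eta = (9170 / 15500) * 100 = 59.2 %
Therefore the pump efficiency = 59.2 %.


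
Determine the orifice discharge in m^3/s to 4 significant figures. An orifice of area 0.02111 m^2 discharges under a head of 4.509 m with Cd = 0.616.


Approach: apply the orifice equation, Q = Cd*A*sqrt(2*g*h).
Q = 0.616 * 0.02111 * sqrt(2*9.81*4.509) = 0.1223 m^3/s
Therefore the orifice discharge = 0.1223 m^3/s.


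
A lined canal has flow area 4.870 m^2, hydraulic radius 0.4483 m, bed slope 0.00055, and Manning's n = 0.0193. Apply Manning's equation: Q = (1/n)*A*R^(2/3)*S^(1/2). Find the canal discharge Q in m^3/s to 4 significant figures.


Q = (1/0.0193) * 4.870 * 0.4483^(2/3) * 0.00055^(1/2) = 3.466 m^3/s
Therefore the canal discharge Q = 3.466 m^3/s.


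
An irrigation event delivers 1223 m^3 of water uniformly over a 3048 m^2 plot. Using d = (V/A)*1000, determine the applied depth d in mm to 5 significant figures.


d = (1223 / 3048) * 1000 = 401.25 mm
Therefore the applied depth d = 401.25 mm.


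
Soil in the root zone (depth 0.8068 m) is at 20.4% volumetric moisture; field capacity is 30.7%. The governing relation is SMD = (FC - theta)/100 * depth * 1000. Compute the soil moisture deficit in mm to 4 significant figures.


SMD = (30.7 - 20.4)/100 * 0.8068 * 1000 = 83.10 mm
Therefore the soil moisture deficit = 83.10 mm.


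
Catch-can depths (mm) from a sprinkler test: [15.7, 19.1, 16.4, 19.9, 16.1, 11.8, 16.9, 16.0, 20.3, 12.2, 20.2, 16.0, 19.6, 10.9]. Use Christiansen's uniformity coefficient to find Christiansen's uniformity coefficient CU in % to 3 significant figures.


Approach: apply Christiansen's uniformity coefficient, CU = (1 - mean_abs_deviation/mean)*100.
mean = 16.507 mm
mean |d_i - mean| = 2.4224 mm
CU = (1 - 2.4224/16.507)*100 = 85.3 %
Therefore Christiansen's uniformity coefficient CU = 85.3 %.


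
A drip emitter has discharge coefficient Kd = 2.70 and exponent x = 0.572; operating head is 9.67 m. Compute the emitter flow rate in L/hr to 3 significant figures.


Approach: apply the emitter characteristic equation, q = Kd * h^x.
q = 2.70 * 9.67^0.572 = 9.89 L/hr
Therefore the emitter flow rate = 9.89 L/hr.


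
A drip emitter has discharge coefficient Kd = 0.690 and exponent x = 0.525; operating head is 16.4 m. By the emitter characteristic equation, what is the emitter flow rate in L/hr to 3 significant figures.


Approach: apply the emitter characteristic equation, q = Kd * h^x.
q = 0.690 * 16.4^0.525 = 3.00 L/hr
Therefore the emitter flow rate = 3.00 L/hr.


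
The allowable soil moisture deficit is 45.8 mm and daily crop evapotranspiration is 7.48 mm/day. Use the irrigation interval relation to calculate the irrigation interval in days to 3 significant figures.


Approach: apply the irrigation interval relation, interval = SMD / ETc.
interval = 45.8 / 7.48 = 6.12 days
Therefore the irrigation interval = 6.12 days.


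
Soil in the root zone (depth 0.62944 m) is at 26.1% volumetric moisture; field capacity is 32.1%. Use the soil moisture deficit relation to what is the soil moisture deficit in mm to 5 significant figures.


Approach: apply the soil moisture deficit relation, SMD = (FC - theta)/100 * depth * 1000.
SMD = (32.1 - 26.1)/100 * 0.62944 * 1000 = 37.766 mm
Therefore the soil moisture deficit = 37.766 mm.


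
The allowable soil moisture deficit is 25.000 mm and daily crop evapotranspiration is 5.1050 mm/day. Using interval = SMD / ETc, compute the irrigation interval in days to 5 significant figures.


interval = 25.000 / 5.1050 = 4.8972 days
Therefore the irrigation interval = 4.8972 days.


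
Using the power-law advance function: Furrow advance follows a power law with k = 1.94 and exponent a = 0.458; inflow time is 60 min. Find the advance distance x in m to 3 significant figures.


Approach: apply the power-law advance function, x = k*t^a.
x = 1.94 * 60^0.458 = 12.7 m
Therefore the advance distance x = 12.7 m.


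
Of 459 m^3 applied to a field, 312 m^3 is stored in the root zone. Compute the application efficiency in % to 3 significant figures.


Approach: apply the application efficiency ratio, Ea = (stored/applied)*100.
Ea = (312/459)*100 = 68.0 %
Therefore the application efficiency = 68.0 %.


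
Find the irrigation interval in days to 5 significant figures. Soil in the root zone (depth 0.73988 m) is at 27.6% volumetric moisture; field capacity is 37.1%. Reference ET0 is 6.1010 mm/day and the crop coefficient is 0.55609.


Approach: apply soil-water budget scheduling, SMD = (FC-theta)/100*depth*1000; ETc = ET0*Kc; interval = SMD/ETc.
Step 1 — soil moisture deficit:
  SMD = (37.1 - 27.6)/100 * 0.73988 * 1000 = 70.28860 mm
Step 2 — daily crop ET (ETc = ET0*Kc):
  ETc = 6.1010 * 0.55609 = 3.392705 mm/day
Step 3 — irrigation interval (SMD/ETc):
  interval = 70.28860 / 3.392705 = 20.718 days
Therefore the irrigation interval = 20.718 days.


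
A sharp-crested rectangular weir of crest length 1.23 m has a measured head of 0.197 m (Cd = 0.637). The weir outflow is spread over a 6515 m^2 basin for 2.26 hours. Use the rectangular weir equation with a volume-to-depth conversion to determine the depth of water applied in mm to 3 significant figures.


Approach: apply the rectangular weir equation with a volume-to-depth conversion, Q = (2/3)*Cd*L*sqrt(2g)*H^1.5; d = Q*t/A * 1000.
Step 1 — weir discharge:
  Q = (2/3)*0.637*1.23*sqrt(2*9.81)*0.197^1.5 = 0.20230 m^3/s
Step 2 — volume: V = 0.20230 * 2.26*3600 = 1645.9 m^3
Step 3 — depth: d = V/A * 1000 = 1645.9/6515 * 1000 = 253 mm
Therefore the depth of water applied = 253 mm.


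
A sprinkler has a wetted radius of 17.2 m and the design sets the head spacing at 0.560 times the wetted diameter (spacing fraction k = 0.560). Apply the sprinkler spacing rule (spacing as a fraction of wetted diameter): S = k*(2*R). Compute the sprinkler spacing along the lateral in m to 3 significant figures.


S = 0.560 * (2 * 17.2) = 19.3 m
Therefore the sprinkler spacing along the lateral = 19.3 m.


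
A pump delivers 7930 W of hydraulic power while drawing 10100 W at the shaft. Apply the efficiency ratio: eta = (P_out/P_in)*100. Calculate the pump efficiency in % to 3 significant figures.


eta = (7930 / 10100) * 100 = 78.5 %
Therefore the pump efficiency = 78.5 %.


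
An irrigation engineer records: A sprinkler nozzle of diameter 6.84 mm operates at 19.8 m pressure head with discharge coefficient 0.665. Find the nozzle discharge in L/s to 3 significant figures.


Approach: apply the orifice equation, Q = Cd*A*sqrt(2*g*h), A = pi*(d/2)^2.
A = pi*(6.84e-3/2)^2 = 3.6745e-05 m^2
Q = 0.665 * 3.6745e-05 * sqrt(2*9.81*19.8) * 1000 = 0.482 L/s
Therefore the nozzle discharge = 0.482 L/s.


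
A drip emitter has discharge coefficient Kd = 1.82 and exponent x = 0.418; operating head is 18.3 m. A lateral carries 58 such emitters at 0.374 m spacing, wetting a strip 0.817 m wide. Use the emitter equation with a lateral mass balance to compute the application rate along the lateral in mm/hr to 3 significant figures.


Approach: apply the emitter equation with a lateral mass balance, q = Kd*h^x; Q = n*q; rate = Q/(n*spacing*width).
Step 1 — single emitter flow (q = Kd*h^x):
  q = 1.82 * 18.3^0.418 = 6.1345 L/hr
Step 2 — total lateral flow: Q = 58 * 6.1345 = 355.80 L/hr
Step 3 — wetted area: A = 58 * 0.374 * 0.817 = 17.722 m^2
Step 4 — application rate: Q/A = 355.80/17.722 = 20.1 mm/hr
Therefore the application rate along the lateral = 20.1 mm/hr.


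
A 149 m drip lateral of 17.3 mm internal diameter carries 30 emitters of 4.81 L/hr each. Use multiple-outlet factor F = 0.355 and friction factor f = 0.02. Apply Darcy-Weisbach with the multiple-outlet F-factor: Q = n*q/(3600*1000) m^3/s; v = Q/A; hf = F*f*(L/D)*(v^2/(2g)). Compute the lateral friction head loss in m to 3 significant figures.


Q = 30*4.81/(3600*1000) = 4.0083e-05 m^3/s
A = pi*(17.3e-3/2)^2 = 2.3506e-04 m^2, so v = Q/A = 0.17052 m/s
hf = 0.355*0.02*(149/0.0173)*(0.17052^2/(2*9.81)) = 0.0906 m
Therefore the lateral friction head loss = 0.0906 m.


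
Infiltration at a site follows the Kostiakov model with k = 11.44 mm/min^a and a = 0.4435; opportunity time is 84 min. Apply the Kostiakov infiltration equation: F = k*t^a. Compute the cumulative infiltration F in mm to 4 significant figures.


F = 11.44 * 84^0.4435 = 81.63 mm
Therefore the cumulative infiltration F = 81.63 mm.


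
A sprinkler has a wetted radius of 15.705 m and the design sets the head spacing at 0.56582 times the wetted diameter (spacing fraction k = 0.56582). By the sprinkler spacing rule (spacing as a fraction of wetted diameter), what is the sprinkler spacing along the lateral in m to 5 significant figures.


Approach: apply the sprinkler spacing rule (spacing as a fraction of wetted diameter), S = k*(2*R).
S = 0.56582 * (2 * 15.705) = 17.772 m
Therefore the sprinkler spacing along the lateral = 17.772 m.


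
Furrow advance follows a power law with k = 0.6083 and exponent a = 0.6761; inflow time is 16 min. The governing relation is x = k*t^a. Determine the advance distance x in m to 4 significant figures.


x = 0.6083 * 16^0.6761 = 3.965 m
Therefore the advance distance x = 3.965 m.


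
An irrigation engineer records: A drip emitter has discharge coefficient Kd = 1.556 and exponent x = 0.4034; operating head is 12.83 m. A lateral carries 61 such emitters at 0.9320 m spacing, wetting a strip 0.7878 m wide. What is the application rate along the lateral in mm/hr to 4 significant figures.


Approach: apply the emitter equation with a lateral mass balance, q = Kd*h^x; Q = n*q; rate = Q/(n*spacing*width).
Step 1 — single emitter flow (q = Kd*h^x):
  q = 1.556 * 12.83^0.4034 = 4.35580 L/hr
Step 2 — total lateral flow: Q = 61 * 4.35580 = 265.704 L/hr
Step 3 — wetted area: A = 61 * 0.9320 * 0.7878 = 44.7880 m^2
Step 4 — application rate: Q/A = 265.704/44.7880 = 5.932 mm/hr
Therefore the application rate along the lateral = 5.932 mm/hr.


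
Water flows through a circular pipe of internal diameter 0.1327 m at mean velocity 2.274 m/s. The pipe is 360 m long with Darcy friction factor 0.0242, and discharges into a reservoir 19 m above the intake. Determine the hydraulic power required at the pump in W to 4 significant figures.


Approach: apply continuity + Darcy-Weisbach + hydraulic power, Q = A*v; hf = f*(L/D)*(v^2/(2g)); H = static + hf; P = rho*g*Q*H.
Step 1 — flow rate (continuity, Q = A*v):
  A = pi*(0.1327/2)^2 = 0.0138303 m^2
  Q = 0.0138303 * 2.274 = 0.0314501 m^3/s
Step 2 — friction head loss (Darcy-Weisbach):
  hf = 0.0242 * (360/0.1327) * (2.274^2 / (2*9.81))
  hf = 17.3033 m
Step 3 — total head: H = 19 + 17.3033 = 36.3033 m
Step 4 — hydraulic power (P = rho*g*Q*H):
  P = 1000 * 9.81 * 0.0314501 * 36.3033 = 11200 W
Therefore the hydraulic power required at the pump = 11200 W.


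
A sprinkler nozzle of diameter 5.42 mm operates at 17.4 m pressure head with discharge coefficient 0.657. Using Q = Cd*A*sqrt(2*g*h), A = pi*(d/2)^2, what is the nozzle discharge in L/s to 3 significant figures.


A = pi*(5.42e-3/2)^2 = 2.3072e-05 m^2
Q = 0.657 * 2.3072e-05 * sqrt(2*9.81*17.4) * 1000 = 0.280 L/s
Therefore the nozzle discharge = 0.280 L/s.


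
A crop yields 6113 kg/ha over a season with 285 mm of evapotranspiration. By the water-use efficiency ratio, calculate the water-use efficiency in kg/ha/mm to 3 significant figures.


Approach: apply the water-use efficiency ratio, WUE = yield/ET.
WUE = 6113 / 285 = 21.4 kg/ha/mm
Therefore the water-use efficiency = 21.4 kg/ha/mm.


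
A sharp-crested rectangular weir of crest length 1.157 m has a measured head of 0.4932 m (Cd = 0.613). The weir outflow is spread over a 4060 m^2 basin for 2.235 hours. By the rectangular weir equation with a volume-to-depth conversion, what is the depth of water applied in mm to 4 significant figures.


Approach: apply the rectangular weir equation with a volume-to-depth conversion, Q = (2/3)*Cd*L*sqrt(2g)*H^1.5; d = Q*t/A * 1000.
Step 1 — weir discharge:
  Q = (2/3)*0.613*1.157*sqrt(2*9.81)*0.4932^1.5 = 0.725415 m^3/s
Step 2 — volume: V = 0.725415 * 2.235*3600 = 5836.69 m^3
Step 3 — depth: d = V/A * 1000 = 5836.69/4060 * 1000 = 1438 mm
Therefore the depth of water applied = 1438 mm.


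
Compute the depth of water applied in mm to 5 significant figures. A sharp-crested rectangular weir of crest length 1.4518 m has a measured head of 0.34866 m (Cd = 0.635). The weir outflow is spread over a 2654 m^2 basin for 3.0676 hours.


Approach: apply the rectangular weir equation with a volume-to-depth conversion, Q = (2/3)*Cd*L*sqrt(2g)*H^1.5; d = Q*t/A * 1000.
Step 1 — weir discharge:
  Q = (2/3)*0.635*1.4518*sqrt(2*9.81)*0.34866^1.5 = 0.5604565 m^3/s
Step 2 — volume: V = 0.5604565 * 3.0676*3600 = 6189.323 m^3
Step 3 — depth: d = V/A * 1000 = 6189.323/2654 * 1000 = 2332.1 mm
Therefore the depth of water applied = 2332.1 mm.


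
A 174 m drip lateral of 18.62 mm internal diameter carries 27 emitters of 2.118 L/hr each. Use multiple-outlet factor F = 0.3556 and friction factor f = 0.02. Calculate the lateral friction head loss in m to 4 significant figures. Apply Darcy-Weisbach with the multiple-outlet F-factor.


Approach: apply Darcy-Weisbach with the multiple-outlet F-factor, Q = n*q/(3600*1000) m^3/s; v = Q/A; hf = F*f*(L/D)*(v^2/(2g)).
Q = 27*2.118/(3600*1000) = 1.58850e-05 m^3/s
A = pi*(18.62e-3/2)^2 = 2.72301e-04 m^2, so v = Q/A = 0.0583362 m/s
hf = 0.3556*0.02*(174/0.01862)*(0.0583362^2/(2*9.81)) = 0.01153 m
Therefore the lateral friction head loss = 0.01153 m.


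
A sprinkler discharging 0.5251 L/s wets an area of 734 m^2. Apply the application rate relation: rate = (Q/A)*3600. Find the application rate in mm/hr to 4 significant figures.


rate = (0.5251 / 734) * 3600 = 2.575 mm/hr
Therefore the application rate = 2.575 mm/hr.


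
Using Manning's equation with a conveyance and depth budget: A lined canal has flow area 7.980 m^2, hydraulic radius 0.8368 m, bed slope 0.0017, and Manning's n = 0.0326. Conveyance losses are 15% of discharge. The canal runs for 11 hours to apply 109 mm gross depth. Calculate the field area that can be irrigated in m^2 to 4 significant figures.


Approach: apply Manning's equation with a conveyance and depth budget, Q = (1/n)*A*R^(2/3)*S^(1/2); Q_field = Q*(1-loss); Area = Q_field*t/(d/1000).
Step 1 — canal discharge (Manning's equation):
  Q = (1/0.0326) * 7.980 * 0.8368^(2/3) * 0.0017^(1/2) = 8.96240 m^3/s
Step 2 — delivered flow: Q_field = 8.96240*(1 - 15/100) = 7.61804 m^3/s
Step 3 — volume delivered: V = 7.61804 * 11*3600 = 301674 m^3
Step 4 — area served: A = V / (depth/1000) = 301674 / 0.109 = 2768000 m^2
Therefore the field area that can be irrigated = 2768000 m^2.


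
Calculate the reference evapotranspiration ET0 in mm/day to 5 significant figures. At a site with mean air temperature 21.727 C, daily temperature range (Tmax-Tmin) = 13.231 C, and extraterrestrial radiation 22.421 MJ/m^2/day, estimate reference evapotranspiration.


Approach: apply the Hargreaves-Samani method, ET0 = 0.0023*(Tmean+17.8)*sqrt(Tmax-Tmin)*0.408*Ra.
ET0 = 0.0023*(21.727+17.8)*sqrt(13.231)*0.408*22.421 = 3.0251 mm/day
Therefore the reference evapotranspiration ET0 = 3.0251 mm/day.


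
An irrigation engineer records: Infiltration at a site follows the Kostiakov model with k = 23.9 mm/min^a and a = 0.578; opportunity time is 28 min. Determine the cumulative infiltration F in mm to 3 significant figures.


Approach: apply the Kostiakov infiltration equation, F = k*t^a.
F = 23.9 * 28^0.578 = 164 mm
Therefore the cumulative infiltration F = 164 mm.


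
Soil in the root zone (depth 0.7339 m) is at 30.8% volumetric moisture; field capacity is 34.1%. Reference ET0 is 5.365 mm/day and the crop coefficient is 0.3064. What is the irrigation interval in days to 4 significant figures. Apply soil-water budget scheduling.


Approach: apply soil-water budget scheduling, SMD = (FC-theta)/100*depth*1000; ETc = ET0*Kc; interval = SMD/ETc.
Step 1 — soil moisture deficit:
  SMD = (34.1 - 30.8)/100 * 0.7339 * 1000 = 24.2187 mm
Step 2 — daily crop ET (ETc = ET0*Kc):
  ETc = 5.365 * 0.3064 = 1.64384 mm/day
Step 3 — irrigation interval (SMD/ETc):
  interval = 24.2187 / 1.64384 = 14.73 days
Therefore the irrigation interval = 14.73 days.


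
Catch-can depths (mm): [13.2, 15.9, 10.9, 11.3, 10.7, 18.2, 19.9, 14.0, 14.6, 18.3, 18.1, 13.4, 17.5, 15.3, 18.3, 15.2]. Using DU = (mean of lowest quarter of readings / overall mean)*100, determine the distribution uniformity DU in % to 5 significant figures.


sorted lowest 4 of 16: [10.7, 10.9, 11.3, 13.2] -> mean = 11.52500 mm
overall mean = 15.30000 mm
DU = (11.52500/15.30000)*100 = 75.327 %
Therefore the distribution uniformity DU = 75.327 %.


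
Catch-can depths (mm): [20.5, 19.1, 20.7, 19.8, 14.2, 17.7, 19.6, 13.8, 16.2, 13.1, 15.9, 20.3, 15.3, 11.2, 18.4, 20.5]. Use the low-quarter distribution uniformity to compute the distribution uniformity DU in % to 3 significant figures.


Approach: apply the low-quarter distribution uniformity, DU = (mean of lowest quarter of readings / overall mean)*100.
sorted lowest 4 of 16: [11.2, 13.1, 13.8, 14.2] -> mean = 13.075 mm
overall mean = 17.269 mm
DU = (13.075/17.269)*100 = 75.7 %
Therefore the distribution uniformity DU = 75.7 %.


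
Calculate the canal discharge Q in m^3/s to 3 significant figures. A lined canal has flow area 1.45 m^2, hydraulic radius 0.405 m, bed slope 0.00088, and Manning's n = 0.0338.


Approach: apply Manning's equation, Q = (1/n)*A*R^(2/3)*S^(1/2).
Q = (1/0.0338) * 1.45 * 0.405^(2/3) * 0.00088^(1/2) = 0.697 m^3/s
Therefore the canal discharge Q = 0.697 m^3/s.


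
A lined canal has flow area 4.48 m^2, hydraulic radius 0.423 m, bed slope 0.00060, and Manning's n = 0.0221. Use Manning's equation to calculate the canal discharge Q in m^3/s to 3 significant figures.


Approach: apply Manning's equation, Q = (1/n)*A*R^(2/3)*S^(1/2).
Q = (1/0.0221) * 4.48 * 0.423^(2/3) * 0.00060^(1/2) = 2.80 m^3/s
Therefore the canal discharge Q = 2.80 m^3/s.


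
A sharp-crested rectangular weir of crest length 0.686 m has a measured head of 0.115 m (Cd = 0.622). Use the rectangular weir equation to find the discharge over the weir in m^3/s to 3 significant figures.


Approach: apply the rectangular weir equation, Q = (2/3)*Cd*L*sqrt(2g)*H^1.5.
Q = (2/3)*0.622*0.686*sqrt(2*9.81)*0.115^1.5 = 0.0491 m^3/s
Therefore the discharge over the weir = 0.0491 m^3/s.


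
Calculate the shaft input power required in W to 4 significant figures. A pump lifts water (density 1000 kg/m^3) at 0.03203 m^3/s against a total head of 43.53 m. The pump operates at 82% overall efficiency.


Approach: apply hydraulic power then efficiency conversion, P = rho*g*Q*H; P_in = P/eta.
Step 1 — hydraulic power (P = rho*g*Q*H):
  P = 1000 * 9.81 * 0.03203 * 43.53 = 13677.7 W
Step 2 — input power: P_in = P/eta = 13677.7 / 0.82 = 16680 W
Therefore the shaft input power required = 16680 W.


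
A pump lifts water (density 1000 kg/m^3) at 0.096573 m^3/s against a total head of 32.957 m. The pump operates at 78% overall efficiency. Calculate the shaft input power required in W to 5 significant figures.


Approach: apply hydraulic power then efficiency conversion, P = rho*g*Q*H; P_in = P/eta.
Step 1 — hydraulic power (P = rho*g*Q*H):
  P = 1000 * 9.81 * 0.096573 * 32.957 = 31222.84 W
Step 2 — input power: P_in = P/eta = 31222.84 / 0.78 = 40029 W
Therefore the shaft input power required = 40029 W.


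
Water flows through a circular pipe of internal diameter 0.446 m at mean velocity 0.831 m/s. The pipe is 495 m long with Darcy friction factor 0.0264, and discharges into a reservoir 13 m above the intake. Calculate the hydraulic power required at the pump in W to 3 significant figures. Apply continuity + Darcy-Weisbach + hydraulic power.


Approach: apply continuity + Darcy-Weisbach + hydraulic power, Q = A*v; hf = f*(L/D)*(v^2/(2g)); H = static + hf; P = rho*g*Q*H.
Step 1 — flow rate (continuity, Q = A*v):
  A = pi*(0.446/2)^2 = 0.15623 m^2
  Q = 0.15623 * 0.831 = 0.12983 m^3/s
Step 2 — friction head loss (Darcy-Weisbach):
  hf = 0.0264 * (495/0.446) * (0.831^2 / (2*9.81))
  hf = 1.0313 m
Step 3 — total head: H = 13 + 1.0313 = 14.031 m
Step 4 — hydraulic power (P = rho*g*Q*H):
  P = 1000 * 9.81 * 0.12983 * 14.031 = 17900 W
Therefore the hydraulic power required at the pump = 17900 W.


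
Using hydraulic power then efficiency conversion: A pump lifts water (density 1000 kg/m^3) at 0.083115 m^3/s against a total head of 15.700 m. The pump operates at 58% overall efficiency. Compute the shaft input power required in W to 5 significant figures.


Approach: apply hydraulic power then efficiency conversion, P = rho*g*Q*H; P_in = P/eta.
Step 1 — hydraulic power (P = rho*g*Q*H):
  P = 1000 * 9.81 * 0.083115 * 15.700 = 12801.12 W
Step 2 — input power: P_in = P/eta = 12801.12 / 0.58 = 22071 W
Therefore the shaft input power required = 22071 W.


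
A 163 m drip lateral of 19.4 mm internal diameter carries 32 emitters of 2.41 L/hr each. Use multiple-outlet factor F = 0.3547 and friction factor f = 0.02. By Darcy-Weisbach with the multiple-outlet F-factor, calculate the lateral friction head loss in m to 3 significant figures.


Approach: apply Darcy-Weisbach with the multiple-outlet F-factor, Q = n*q/(3600*1000) m^3/s; v = Q/A; hf = F*f*(L/D)*(v^2/(2g)).
Q = 32*2.41/(3600*1000) = 2.1422e-05 m^3/s
A = pi*(19.4e-3/2)^2 = 2.9559e-04 m^2, so v = Q/A = 0.072472 m/s
hf = 0.3547*0.02*(163/0.0194)*(0.072472^2/(2*9.81)) = 0.0160 m
Therefore the lateral friction head loss = 0.0160 m.


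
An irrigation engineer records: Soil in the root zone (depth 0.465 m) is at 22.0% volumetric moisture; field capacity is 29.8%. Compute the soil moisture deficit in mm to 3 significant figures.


Approach: apply the soil moisture deficit relation, SMD = (FC - theta)/100 * depth * 1000.
SMD = (29.8 - 22.0)/100 * 0.465 * 1000 = 36.3 mm
Therefore the soil moisture deficit = 36.3 mm.


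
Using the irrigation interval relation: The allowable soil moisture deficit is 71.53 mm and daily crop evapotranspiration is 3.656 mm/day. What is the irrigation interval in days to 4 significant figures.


Approach: apply the irrigation interval relation, interval = SMD / ETc.
interval = 71.53 / 3.656 = 19.57 days
Therefore the irrigation interval = 19.57 days.


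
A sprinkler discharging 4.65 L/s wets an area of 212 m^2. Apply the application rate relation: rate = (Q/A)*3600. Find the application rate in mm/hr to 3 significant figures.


rate = (4.65 / 212) * 3600 = 79.0 mm/hr
Therefore the application rate = 79.0 mm/hr.


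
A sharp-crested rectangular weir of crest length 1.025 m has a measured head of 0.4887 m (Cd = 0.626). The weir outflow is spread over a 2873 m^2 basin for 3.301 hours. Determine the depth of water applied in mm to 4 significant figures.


Approach: apply the rectangular weir equation with a volume-to-depth conversion, Q = (2/3)*Cd*L*sqrt(2g)*H^1.5; d = Q*t/A * 1000.
Step 1 — weir discharge:
  Q = (2/3)*0.626*1.025*sqrt(2*9.81)*0.4887^1.5 = 0.647321 m^3/s
Step 2 — volume: V = 0.647321 * 3.301*3600 = 7692.51 m^3
Step 3 — depth: d = V/A * 1000 = 7692.51/2873 * 1000 = 2678 mm
Therefore the depth of water applied = 2678 mm.


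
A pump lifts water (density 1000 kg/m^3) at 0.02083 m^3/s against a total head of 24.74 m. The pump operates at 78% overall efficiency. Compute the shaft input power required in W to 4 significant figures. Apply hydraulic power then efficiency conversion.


Approach: apply hydraulic power then efficiency conversion, P = rho*g*Q*H; P_in = P/eta.
Step 1 — hydraulic power (P = rho*g*Q*H):
  P = 1000 * 9.81 * 0.02083 * 24.74 = 5055.43 W
Step 2 — input power: P_in = P/eta = 5055.43 / 0.78 = 6481 W
Therefore the shaft input power required = 6481 W.


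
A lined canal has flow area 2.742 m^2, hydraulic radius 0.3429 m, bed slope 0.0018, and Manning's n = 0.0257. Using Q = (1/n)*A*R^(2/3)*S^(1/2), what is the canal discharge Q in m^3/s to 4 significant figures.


Q = (1/0.0257) * 2.742 * 0.3429^(2/3) * 0.0018^(1/2) = 2.218 m^3/s
Therefore the canal discharge Q = 2.218 m^3/s.
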